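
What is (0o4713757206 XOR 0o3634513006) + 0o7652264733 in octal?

0o17001531133

First 0o4713757206 XOR 0o3634513006 = 0o7127244200.
Add column by column in base 8, right to left:
  0+3 = 3
  0+3 = 3
  2+7 = 1 carry 1
  4+4+1 = 1 carry 1
  4+6+1 = 3 carry 1
  2+2+1 = 5
  7+2 = 1 carry 1
  2+5+1 = 0 carry 1
  1+6+1 = 0 carry 1
  7+7+1 = 7 carry 1
  final carry 1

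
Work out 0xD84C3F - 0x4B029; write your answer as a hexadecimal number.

Subtract column by column in base 16:
  F-9 → 6
  3-2 → 1
  C-0 → C
  4-B → 9 (borrow)
  8-4-1 → 3
  D-0 → D

0xD39C16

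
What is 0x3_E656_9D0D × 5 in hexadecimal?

Multiply each base-16 digit by 5, carrying:
  D×5 = 65 → write 1 carry 4
  0×5+4 = 4 → write 4
  D×5 = 65 → write 1 carry 4
  9×5+4 = 49 → write 1 carry 3
  6×5+3 = 33 → write 1 carry 2
  5×5+2 = 27 → write B carry 1
  6×5+1 = 31 → write F carry 1
  E×5+1 = 71 → write 7 carry 4
  3×5+4 = 19 → write 3 carry 1
  remaining carry: 1

0x137FB11141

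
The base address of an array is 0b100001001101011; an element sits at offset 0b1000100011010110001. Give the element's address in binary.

0b1001000100100011100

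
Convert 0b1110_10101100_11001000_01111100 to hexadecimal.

Group the bits into nibbles: 1110 1010 1100 1100 1000 0111 1100 → EACC87C.

0xEACC87C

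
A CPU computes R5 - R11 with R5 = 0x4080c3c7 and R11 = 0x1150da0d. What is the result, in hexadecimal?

0x2f2fe9ba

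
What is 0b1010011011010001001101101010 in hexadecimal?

0xA6D136A

Group the bits into nibbles: 1010 0110 1101 0001 0011 0110 1010 → A6D136A.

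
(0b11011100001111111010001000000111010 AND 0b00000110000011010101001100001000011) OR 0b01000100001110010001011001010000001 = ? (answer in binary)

0b11011100001111111010001000000111010 AND 0b00000110000011010101001100001000011 = 0b00000100000011010000001000000000010.
Then OR with 0b01000100001110010001011001010000001.

0b1000100001111010001011001010000011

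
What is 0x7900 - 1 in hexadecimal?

The trailing 2 digits are 0, so subtracting 1 borrows through: they become F and the next digit up decrements.

0x78FF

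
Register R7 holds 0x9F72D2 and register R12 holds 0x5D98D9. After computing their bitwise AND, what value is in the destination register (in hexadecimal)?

0x1D10D0

AND each hex digit independently (no carries):
  9&5=1, F&D=D, 7&9=1, 2&8=0, D&D=D, 2&9=0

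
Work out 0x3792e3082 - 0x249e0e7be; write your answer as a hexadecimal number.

Subtract column by column in base 16:
  2-e → 4 (borrow)
  8-b-1 → c (borrow)
  0-7-1 → 8 (borrow)
  3-e-1 → 4 (borrow)
  e-0-1 → d
  2-e → 4 (borrow)
  9-9-1 → f (borrow)
  7-4-1 → 2
  3-2 → 1

0x12f4d48c4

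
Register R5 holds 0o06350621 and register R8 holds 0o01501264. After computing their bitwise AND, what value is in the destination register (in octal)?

AND each oct digit independently (no carries):
  0&0=0, 6&1=0, 3&5=1, 5&0=0, 0&1=0, 6&2=2, 2&6=2, 1&4=0

0o00100220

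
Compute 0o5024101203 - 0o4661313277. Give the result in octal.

Subtract column by column in base 8:
  3-7 → 4 (borrow)
  0-7-1 → 0 (borrow)
  2-2-1 → 7 (borrow)
  1-3-1 → 5 (borrow)
  0-1-1 → 6 (borrow)
  1-3-1 → 5 (borrow)
  4-1-1 → 2
  2-6 → 4 (borrow)
  0-6-1 → 1 (borrow)
  5-4-1 → 0

0o142565704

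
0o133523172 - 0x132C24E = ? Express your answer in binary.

0b1110111110010000101100

0o133523172 = 0b1011011101010011001111010 in binary.
0x132C24E = 0b1001100101100001001001110 in binary.
Subtract column by column in base 2:
  0-0 → 0
  1-1 → 0
  0-1 → 1 (borrow)
  1-1-1 → 1 (borrow)
  1-0-1 → 0
  1-0 → 1
  1-1 → 0
  0-0 → 0
  0-0 → 0
  1-1 → 0
  1-0 → 1
  0-0 → 0
  0-0 → 0
  1-0 → 1
  0-1 → 1 (borrow)
  1-1-1 → 1 (borrow)
  0-0-1 → 1 (borrow)
  1-1-1 → 1 (borrow)
  1-0-1 → 0
  1-0 → 1
  0-1 → 1 (borrow)
  1-1-1 → 1 (borrow)
  1-0-1 → 0
  0-0 → 0
  1-1 → 0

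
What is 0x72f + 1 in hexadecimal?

0x730

The trailing 1 digit is F (max in base 16), so adding 1 cascades: they roll to 0 and the next digit up increments.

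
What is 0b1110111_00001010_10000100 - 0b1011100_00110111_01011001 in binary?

Subtract column by column in base 2:
  0-1 → 1 (borrow)
  0-0-1 → 1 (borrow)
  1-0-1 → 0
  0-1 → 1 (borrow)
  0-1-1 → 0 (borrow)
  0-0-1 → 1 (borrow)
  0-1-1 → 0 (borrow)
  1-0-1 → 0
  0-1 → 1 (borrow)
  1-1-1 → 1 (borrow)
  0-1-1 → 0 (borrow)
  1-0-1 → 0
  0-1 → 1 (borrow)
  0-1-1 → 0 (borrow)
  0-0-1 → 1 (borrow)
  0-0-1 → 1 (borrow)
  1-0-1 → 0
  1-0 → 1
  1-1 → 0
  0-1 → 1 (borrow)
  1-1-1 → 1 (borrow)
  1-0-1 → 0
  1-1 → 0

0b110101101001100101011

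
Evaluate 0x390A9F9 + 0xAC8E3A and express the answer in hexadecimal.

0x43D3833

Add column by column in base 16, right to left:
  9+A = 3 carry 1
  F+3+1 = 3 carry 1
  9+E+1 = 8 carry 1
  A+8+1 = 3 carry 1
  0+C+1 = D
  9+A = 3 carry 1
  3+0+1 = 4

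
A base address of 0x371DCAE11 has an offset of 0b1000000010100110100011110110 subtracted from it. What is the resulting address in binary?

0x371DCAE11 = 0b1101110001110111001010111000010001 in binary.
Subtract column by column in base 2:
  1-0 → 1
  0-1 → 1 (borrow)
  0-1-1 → 0 (borrow)
  0-0-1 → 1 (borrow)
  1-1-1 → 1 (borrow)
  0-1-1 → 0 (borrow)
  0-1-1 → 0 (borrow)
  0-1-1 → 0 (borrow)
  0-0-1 → 1 (borrow)
  1-0-1 → 0
  1-0 → 1
  1-1 → 0
  0-0 → 0
  1-1 → 0
  0-1 → 1 (borrow)
  1-0-1 → 0
  0-0 → 0
  0-1 → 1 (borrow)
  1-0-1 → 0
  1-1 → 0
  1-0 → 1
  0-0 → 0
  1-0 → 1
  1-0 → 1
  1-0 → 1
  0-0 → 0
  0-0 → 0
  0-1 → 1 (borrow)
  1-0-1 → 0
  1-0 → 1
  1-0 → 1
  0-0 → 0
  1-0 → 1
  1-0 → 1

0b1101101001110100100100010100011011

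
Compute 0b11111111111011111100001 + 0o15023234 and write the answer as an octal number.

0o55017175

0b11111111111011111100001 = 0o37773741 in octal.
Add column by column in base 8, right to left:
  1+4 = 5
  4+3 = 7
  7+2 = 1 carry 1
  3+3+1 = 7
  7+2 = 1 carry 1
  7+0+1 = 0 carry 1
  7+5+1 = 5 carry 1
  3+1+1 = 5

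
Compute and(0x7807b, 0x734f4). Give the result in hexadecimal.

AND each hex digit independently (no carries):
  7&7=7, 8&3=0, 0&4=0, 7&f=7, b&4=0

0x70070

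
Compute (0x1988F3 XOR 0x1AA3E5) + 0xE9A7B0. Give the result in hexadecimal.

0xECD2C6

First 0x1988F3 XOR 0x1AA3E5 = 0x032B16.
Add column by column in base 16, right to left:
  6+0 = 6
  1+B = C
  B+7 = 2 carry 1
  2+A+1 = D
  3+9 = C
  0+E = E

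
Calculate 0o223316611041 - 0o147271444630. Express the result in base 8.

0o54025144211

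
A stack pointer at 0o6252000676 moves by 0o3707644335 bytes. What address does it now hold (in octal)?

0o12161645233

Add column by column in base 8, right to left:
  6+5 = 3 carry 1
  7+3+1 = 3 carry 1
  6+3+1 = 2 carry 1
  0+4+1 = 5
  0+4 = 4
  0+6 = 6
  2+7 = 1 carry 1
  5+0+1 = 6
  2+7 = 1 carry 1
  6+3+1 = 2 carry 1
  final carry 1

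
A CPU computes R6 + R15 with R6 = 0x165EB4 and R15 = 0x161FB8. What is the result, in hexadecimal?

Add column by column in base 16, right to left:
  4+8 = C
  B+B = 6 carry 1
  E+F+1 = E carry 1
  5+1+1 = 7
  6+6 = C
  1+1 = 2

0x2C7E6C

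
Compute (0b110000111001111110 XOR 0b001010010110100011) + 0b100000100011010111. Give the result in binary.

First 0b110000111001111110 XOR 0b001010010110100011 = 0b111010101111011101.
Add column by column in base 2, right to left:
  1+1 = 0 carry 1
  0+1+1 = 0 carry 1
  1+1+1 = 1 carry 1
  1+0+1 = 0 carry 1
  1+1+1 = 1 carry 1
  0+0+1 = 1
  1+1 = 0 carry 1
  1+1+1 = 1 carry 1
  1+0+1 = 0 carry 1
  1+0+1 = 0 carry 1
  0+0+1 = 1
  1+1 = 0 carry 1
  0+0+1 = 1
  1+0 = 1
  0+0 = 0
  1+0 = 1
  1+0 = 1
  1+1 = 0 carry 1
  final carry 1

0b1011011010010110100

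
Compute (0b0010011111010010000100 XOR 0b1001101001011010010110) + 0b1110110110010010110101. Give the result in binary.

First 0b0010011111010010000100 XOR 0b1001101001011010010110 = 0b1011110110001000010010.
Add column by column in base 2, right to left:
  0+1 = 1
  1+0 = 1
  0+1 = 1
  0+0 = 0
  1+1 = 0 carry 1
  0+1+1 = 0 carry 1
  0+0+1 = 1
  0+1 = 1
  0+0 = 0
  1+0 = 1
  0+1 = 1
  0+0 = 0
  0+0 = 0
  1+1 = 0 carry 1
  1+1+1 = 1 carry 1
  0+0+1 = 1
  1+1 = 0 carry 1
  1+1+1 = 1 carry 1
  1+0+1 = 0 carry 1
  1+1+1 = 1 carry 1
  0+1+1 = 0 carry 1
  1+1+1 = 1 carry 1
  final carry 1

0b11010101100011011000111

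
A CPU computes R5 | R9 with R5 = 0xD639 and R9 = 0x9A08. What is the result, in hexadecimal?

0xDE39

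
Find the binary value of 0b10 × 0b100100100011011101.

0b1001001000110111010

Multiply each base-2 digit by 2, carrying:
  1×2 = 2 → write 0 carry 1
  0×2+1 = 1 → write 1
  1×2 = 2 → write 0 carry 1
  1×2+1 = 3 → write 1 carry 1
  1×2+1 = 3 → write 1 carry 1
  0×2+1 = 1 → write 1
  1×2 = 2 → write 0 carry 1
  1×2+1 = 3 → write 1 carry 1
  0×2+1 = 1 → write 1
  0×2 = 0 → write 0
  0×2 = 0 → write 0
  1×2 = 2 → write 0 carry 1
  0×2+1 = 1 → write 1
  0×2 = 0 → write 0
  1×2 = 2 → write 0 carry 1
  0×2+1 = 1 → write 1
  0×2 = 0 → write 0
  1×2 = 2 → write 0 carry 1
  remaining carry: 1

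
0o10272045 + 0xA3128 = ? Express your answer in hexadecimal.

0x2BA54D

0o10272045 = 0x217425 in hexadecimal.
Add column by column in base 16, right to left:
  5+8 = D
  2+2 = 4
  4+1 = 5
  7+3 = A
  1+A = B
  2+0 = 2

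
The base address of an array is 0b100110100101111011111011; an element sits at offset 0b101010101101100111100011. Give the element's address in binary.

0b1010001010011100011011110

Add column by column in base 2, right to left:
  1+1 = 0 carry 1
  1+1+1 = 1 carry 1
  0+0+1 = 1
  1+0 = 1
  1+0 = 1
  1+1 = 0 carry 1
  1+1+1 = 1 carry 1
  1+1+1 = 1 carry 1
  0+1+1 = 0 carry 1
  1+0+1 = 0 carry 1
  1+0+1 = 0 carry 1
  1+1+1 = 1 carry 1
  1+1+1 = 1 carry 1
  0+0+1 = 1
  1+1 = 0 carry 1
  0+1+1 = 0 carry 1
  0+0+1 = 1
  1+1 = 0 carry 1
  0+0+1 = 1
  1+1 = 0 carry 1
  1+0+1 = 0 carry 1
  0+1+1 = 0 carry 1
  0+0+1 = 1
  1+1 = 0 carry 1
  final carry 1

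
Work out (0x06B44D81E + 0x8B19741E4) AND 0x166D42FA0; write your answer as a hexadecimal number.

0x104D40A00

Add column by column in base 16, right to left:
  E+4 = 2 carry 1
  1+E+1 = 0 carry 1
  8+1+1 = A
  D+4 = 1 carry 1
  4+7+1 = C
  4+9 = D
  B+1 = C
  6+B = 1 carry 1
  0+8+1 = 9
Sum = 0x91CDC1A02; now AND with 0x166D42FA0:
  9&1=1, 1&6=0, C&6=4, D&D=D, C&4=4, 1&2=0, A&F=A, 0&A=0, 2&0=0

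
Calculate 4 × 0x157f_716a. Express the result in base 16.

0x55fdc5a8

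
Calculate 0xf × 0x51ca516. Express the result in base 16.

0x4cadac4a

Multiply each base-16 digit by 15, carrying:
  6×15 = 90 → write a carry 5
  1×15+5 = 20 → write 4 carry 1
  5×15+1 = 76 → write c carry 4
  a×15+4 = 154 → write a carry 9
  c×15+9 = 189 → write d carry 11
  1×15+11 = 26 → write a carry 1
  5×15+1 = 76 → write c carry 4
  remaining carry: 4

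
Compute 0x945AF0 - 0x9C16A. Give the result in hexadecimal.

Subtract column by column in base 16:
  0-A → 6 (borrow)
  F-6-1 → 8
  A-1 → 9
  5-C → 9 (borrow)
  4-9-1 → A (borrow)
  9-0-1 → 8

0x8A9986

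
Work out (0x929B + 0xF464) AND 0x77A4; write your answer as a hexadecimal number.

0x6A4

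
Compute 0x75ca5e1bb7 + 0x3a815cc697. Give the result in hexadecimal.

0xb04bbae24e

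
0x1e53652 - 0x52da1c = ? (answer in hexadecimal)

0x1925c36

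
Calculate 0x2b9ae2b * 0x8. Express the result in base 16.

Multiply each base-16 digit by 8, carrying:
  b×8 = 88 → write 8 carry 5
  2×8+5 = 21 → write 5 carry 1
  e×8+1 = 113 → write 1 carry 7
  a×8+7 = 87 → write 7 carry 5
  9×8+5 = 77 → write d carry 4
  b×8+4 = 92 → write c carry 5
  2×8+5 = 21 → write 5 carry 1
  remaining carry: 1

0x15cd7158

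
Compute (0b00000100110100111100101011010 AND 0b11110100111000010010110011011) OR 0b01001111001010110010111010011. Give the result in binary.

0b1001111111010110010111011011

0b00000100110100111100101011010 AND 0b11110100111000010010110011011 = 0b00000100110000010000100011010.
Then OR with 0b01001111001010110010111010011.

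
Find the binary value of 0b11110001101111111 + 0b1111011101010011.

Add column by column in base 2, right to left:
  1+1 = 0 carry 1
  1+1+1 = 1 carry 1
  1+0+1 = 0 carry 1
  1+0+1 = 0 carry 1
  1+1+1 = 1 carry 1
  1+0+1 = 0 carry 1
  1+1+1 = 1 carry 1
  0+0+1 = 1
  1+1 = 0 carry 1
  1+1+1 = 1 carry 1
  0+1+1 = 0 carry 1
  0+0+1 = 1
  0+1 = 1
  1+1 = 0 carry 1
  1+1+1 = 1 carry 1
  1+1+1 = 1 carry 1
  1+0+1 = 0 carry 1
  final carry 1

0b101101101011010010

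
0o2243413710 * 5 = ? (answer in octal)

Multiply each base-8 digit by 5, carrying:
  0×5 = 0 → write 0
  1×5 = 5 → write 5
  7×5 = 35 → write 3 carry 4
  3×5+4 = 19 → write 3 carry 2
  1×5+2 = 7 → write 7
  4×5 = 20 → write 4 carry 2
  3×5+2 = 17 → write 1 carry 2
  4×5+2 = 22 → write 6 carry 2
  2×5+2 = 12 → write 4 carry 1
  2×5+1 = 11 → write 3 carry 1
  remaining carry: 1

0o13461473350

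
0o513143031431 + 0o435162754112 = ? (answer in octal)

Add column by column in base 8, right to left:
  1+2 = 3
  3+1 = 4
  4+1 = 5
  1+4 = 5
  3+5 = 0 carry 1
  0+7+1 = 0 carry 1
  3+2+1 = 6
  4+6 = 2 carry 1
  1+1+1 = 3
  3+5 = 0 carry 1
  1+3+1 = 5
  5+4 = 1 carry 1
  final carry 1

0o1150326005543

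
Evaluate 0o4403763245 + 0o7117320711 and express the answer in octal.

0o13523304156

Add column by column in base 8, right to left:
  5+1 = 6
  4+1 = 5
  2+7 = 1 carry 1
  3+0+1 = 4
  6+2 = 0 carry 1
  7+3+1 = 3 carry 1
  3+7+1 = 3 carry 1
  0+1+1 = 2
  4+1 = 5
  4+7 = 3 carry 1
  final carry 1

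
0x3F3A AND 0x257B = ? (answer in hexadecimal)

AND each hex digit independently (no carries):
  3&2=2, F&5=5, 3&7=3, A&B=A

0x253A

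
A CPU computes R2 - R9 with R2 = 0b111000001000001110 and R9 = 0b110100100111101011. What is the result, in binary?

Subtract column by column in base 2:
  0-1 → 1 (borrow)
  1-1-1 → 1 (borrow)
  1-0-1 → 0
  1-1 → 0
  0-0 → 0
  0-1 → 1 (borrow)
  0-1-1 → 0 (borrow)
  0-1-1 → 0 (borrow)
  0-1-1 → 0 (borrow)
  1-0-1 → 0
  0-0 → 0
  0-1 → 1 (borrow)
  0-0-1 → 1 (borrow)
  0-0-1 → 1 (borrow)
  0-1-1 → 0 (borrow)
  1-0-1 → 0
  1-1 → 0
  1-1 → 0

0b11100000100011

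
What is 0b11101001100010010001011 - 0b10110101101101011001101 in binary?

0b110011110100110111110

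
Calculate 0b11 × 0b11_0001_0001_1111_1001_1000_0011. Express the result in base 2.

Multiply each base-2 digit by 3, carrying:
  1×3 = 3 → write 1 carry 1
  1×3+1 = 4 → write 0 carry 2
  0×3+2 = 2 → write 0 carry 1
  0×3+1 = 1 → write 1
  0×3 = 0 → write 0
  0×3 = 0 → write 0
  0×3 = 0 → write 0
  1×3 = 3 → write 1 carry 1
  1×3+1 = 4 → write 0 carry 2
  0×3+2 = 2 → write 0 carry 1
  0×3+1 = 1 → write 1
  1×3 = 3 → write 1 carry 1
  1×3+1 = 4 → write 0 carry 2
  1×3+2 = 5 → write 1 carry 2
  1×3+2 = 5 → write 1 carry 2
  1×3+2 = 5 → write 1 carry 2
  1×3+2 = 5 → write 1 carry 2
  0×3+2 = 2 → write 0 carry 1
  0×3+1 = 1 → write 1
  0×3 = 0 → write 0
  1×3 = 3 → write 1 carry 1
  0×3+1 = 1 → write 1
  0×3 = 0 → write 0
  0×3 = 0 → write 0
  1×3 = 3 → write 1 carry 1
  1×3+1 = 4 → write 0 carry 2
  remaining carry: 10

0b1001001101011110110010001001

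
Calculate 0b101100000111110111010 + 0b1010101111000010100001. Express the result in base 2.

Add column by column in base 2, right to left:
  0+1 = 1
  1+0 = 1
  0+0 = 0
  1+0 = 1
  1+0 = 1
  1+1 = 0 carry 1
  0+0+1 = 1
  1+1 = 0 carry 1
  1+0+1 = 0 carry 1
  1+0+1 = 0 carry 1
  1+0+1 = 0 carry 1
  1+0+1 = 0 carry 1
  0+1+1 = 0 carry 1
  0+1+1 = 0 carry 1
  0+1+1 = 0 carry 1
  0+1+1 = 0 carry 1
  0+0+1 = 1
  1+1 = 0 carry 1
  1+0+1 = 0 carry 1
  0+1+1 = 0 carry 1
  1+0+1 = 0 carry 1
  0+1+1 = 0 carry 1
  final carry 1

0b10000010000000001011011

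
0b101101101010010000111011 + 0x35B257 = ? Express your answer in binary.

0b111011000101011010010010

0x35B257 = 0b1101011011001001010111 in binary.
Add column by column in base 2, right to left:
  1+1 = 0 carry 1
  1+1+1 = 1 carry 1
  0+1+1 = 0 carry 1
  1+0+1 = 0 carry 1
  1+1+1 = 1 carry 1
  1+0+1 = 0 carry 1
  0+1+1 = 0 carry 1
  0+0+1 = 1
  0+0 = 0
  0+1 = 1
  1+0 = 1
  0+0 = 0
  0+1 = 1
  1+1 = 0 carry 1
  0+0+1 = 1
  1+1 = 0 carry 1
  0+1+1 = 0 carry 1
  1+0+1 = 0 carry 1
  1+1+1 = 1 carry 1
  0+0+1 = 1
  1+1 = 0 carry 1
  1+1+1 = 1 carry 1
  0+0+1 = 1
  1+0 = 1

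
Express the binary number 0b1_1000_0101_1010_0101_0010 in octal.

0o6055122

Group the bits in threes: 110 000 101 101 001 010 010 → 6055122.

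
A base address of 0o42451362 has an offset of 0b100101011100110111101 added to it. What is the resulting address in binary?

0o42451362 = 0b100010100101001011110010 in binary.
Add column by column in base 2, right to left:
  0+1 = 1
  1+0 = 1
  0+1 = 1
  0+1 = 1
  1+1 = 0 carry 1
  1+1+1 = 1 carry 1
  1+0+1 = 0 carry 1
  1+1+1 = 1 carry 1
  0+1+1 = 0 carry 1
  1+0+1 = 0 carry 1
  0+0+1 = 1
  0+1 = 1
  1+1 = 0 carry 1
  0+1+1 = 0 carry 1
  1+0+1 = 0 carry 1
  0+1+1 = 0 carry 1
  0+0+1 = 1
  1+1 = 0 carry 1
  0+0+1 = 1
  1+0 = 1
  0+1 = 1
  0+0 = 0
  0+0 = 0
  1+0 = 1

0b100111010000110010101111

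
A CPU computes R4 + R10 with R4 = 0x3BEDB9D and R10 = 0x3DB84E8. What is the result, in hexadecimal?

0x79A6085

Add column by column in base 16, right to left:
  D+8 = 5 carry 1
  9+E+1 = 8 carry 1
  B+4+1 = 0 carry 1
  D+8+1 = 6 carry 1
  E+B+1 = A carry 1
  B+D+1 = 9 carry 1
  3+3+1 = 7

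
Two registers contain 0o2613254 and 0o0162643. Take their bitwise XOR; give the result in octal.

XOR each oct digit independently (no carries):
  2^0=2, 6^1=7, 1^6=7, 3^2=1, 2^6=4, 5^4=1, 4^3=7

0o2771417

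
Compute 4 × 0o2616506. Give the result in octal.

Multiply each base-8 digit by 4, carrying:
  6×4 = 24 → write 0 carry 3
  0×4+3 = 3 → write 3
  5×4 = 20 → write 4 carry 2
  6×4+2 = 26 → write 2 carry 3
  1×4+3 = 7 → write 7
  6×4 = 24 → write 0 carry 3
  2×4+3 = 11 → write 3 carry 1
  remaining carry: 1

0o13072430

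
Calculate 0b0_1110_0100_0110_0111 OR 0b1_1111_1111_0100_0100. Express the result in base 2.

OR bit by bit (1 where either bit is 1):
  01110010001100111
| 11111111101000100
= 11111111101100111

0b11111111101100111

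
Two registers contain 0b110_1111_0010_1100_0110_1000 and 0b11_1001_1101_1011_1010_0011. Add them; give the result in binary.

0b101010010000100000001011

Add column by column in base 2, right to left:
  0+1 = 1
  0+1 = 1
  0+0 = 0
  1+0 = 1
  0+0 = 0
  1+1 = 0 carry 1
  1+0+1 = 0 carry 1
  0+1+1 = 0 carry 1
  0+1+1 = 0 carry 1
  0+1+1 = 0 carry 1
  1+0+1 = 0 carry 1
  1+1+1 = 1 carry 1
  0+1+1 = 0 carry 1
  1+0+1 = 0 carry 1
  0+1+1 = 0 carry 1
  0+1+1 = 0 carry 1
  1+1+1 = 1 carry 1
  1+0+1 = 0 carry 1
  1+0+1 = 0 carry 1
  1+1+1 = 1 carry 1
  0+1+1 = 0 carry 1
  1+1+1 = 1 carry 1
  1+0+1 = 0 carry 1
  final carry 1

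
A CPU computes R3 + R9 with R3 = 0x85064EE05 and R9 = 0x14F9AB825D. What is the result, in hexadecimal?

0x1D4A107062

Add column by column in base 16, right to left:
  5+D = 2 carry 1
  0+5+1 = 6
  E+2 = 0 carry 1
  E+8+1 = 7 carry 1
  4+B+1 = 0 carry 1
  6+A+1 = 1 carry 1
  0+9+1 = A
  5+F = 4 carry 1
  8+4+1 = D
  0+1 = 1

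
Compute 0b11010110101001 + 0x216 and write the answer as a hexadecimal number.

0b11010110101001 = 0x35a9 in hexadecimal.
Add column by column in base 16, right to left:
  9+6 = f
  a+1 = b
  5+2 = 7
  3+0 = 3

0x37bf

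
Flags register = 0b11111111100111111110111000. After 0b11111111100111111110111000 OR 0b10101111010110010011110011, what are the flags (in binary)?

0b11111111110111111111111011

OR bit by bit (1 where either bit is 1):
  11111111100111111110111000
| 10101111010110010011110011
= 11111111110111111111111011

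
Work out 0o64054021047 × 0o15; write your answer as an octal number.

0o1245074335773

Multiply each base-8 digit by 13, carrying:
  7×13 = 91 → write 3 carry 11
  4×13+11 = 63 → write 7 carry 7
  0×13+7 = 7 → write 7
  1×13 = 13 → write 5 carry 1
  2×13+1 = 27 → write 3 carry 3
  0×13+3 = 3 → write 3
  4×13 = 52 → write 4 carry 6
  5×13+6 = 71 → write 7 carry 8
  0×13+8 = 8 → write 0 carry 1
  4×13+1 = 53 → write 5 carry 6
  6×13+6 = 84 → write 4 carry 10
  remaining carry: 12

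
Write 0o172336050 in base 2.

0b1111010011011110000101000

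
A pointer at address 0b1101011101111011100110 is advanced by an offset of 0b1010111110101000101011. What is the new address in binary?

Add column by column in base 2, right to left:
  0+1 = 1
  1+1 = 0 carry 1
  1+0+1 = 0 carry 1
  0+1+1 = 0 carry 1
  0+0+1 = 1
  1+1 = 0 carry 1
  1+0+1 = 0 carry 1
  1+0+1 = 0 carry 1
  0+0+1 = 1
  1+1 = 0 carry 1
  1+0+1 = 0 carry 1
  1+1+1 = 1 carry 1
  1+0+1 = 0 carry 1
  0+1+1 = 0 carry 1
  1+1+1 = 1 carry 1
  1+1+1 = 1 carry 1
  1+1+1 = 1 carry 1
  0+1+1 = 0 carry 1
  1+0+1 = 0 carry 1
  0+1+1 = 0 carry 1
  1+0+1 = 0 carry 1
  1+1+1 = 1 carry 1
  final carry 1

0b11000011100100100010001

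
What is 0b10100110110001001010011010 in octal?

0o246611232

Group the bits in threes: 010 100 110 110 001 001 010 011 010 → 246611232.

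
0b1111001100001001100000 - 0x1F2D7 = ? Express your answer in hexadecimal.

0b1111001100001001100000 = 0x3CC260 in hexadecimal.
Subtract column by column in base 16:
  0-7 → 9 (borrow)
  6-D-1 → 8 (borrow)
  2-2-1 → F (borrow)
  C-F-1 → C (borrow)
  C-1-1 → A
  3-0 → 3

0x3ACF89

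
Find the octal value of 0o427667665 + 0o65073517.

Add column by column in base 8, right to left:
  5+7 = 4 carry 1
  6+1+1 = 0 carry 1
  6+5+1 = 4 carry 1
  7+3+1 = 3 carry 1
  6+7+1 = 6 carry 1
  6+0+1 = 7
  7+5 = 4 carry 1
  2+6+1 = 1 carry 1
  4+0+1 = 5

0o514763404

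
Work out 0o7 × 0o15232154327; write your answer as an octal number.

0o135067366741

Multiply each base-8 digit by 7, carrying:
  7×7 = 49 → write 1 carry 6
  2×7+6 = 20 → write 4 carry 2
  3×7+2 = 23 → write 7 carry 2
  4×7+2 = 30 → write 6 carry 3
  5×7+3 = 38 → write 6 carry 4
  1×7+4 = 11 → write 3 carry 1
  2×7+1 = 15 → write 7 carry 1
  3×7+1 = 22 → write 6 carry 2
  2×7+2 = 16 → write 0 carry 2
  5×7+2 = 37 → write 5 carry 4
  1×7+4 = 11 → write 3 carry 1
  remaining carry: 1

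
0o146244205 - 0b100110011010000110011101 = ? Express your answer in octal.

0b100110011010000110011101 = 0o46320635 in octal.
Subtract column by column in base 8:
  5-5 → 0
  0-3 → 5 (borrow)
  2-6-1 → 3 (borrow)
  4-0-1 → 3
  4-2 → 2
  2-3 → 7 (borrow)
  6-6-1 → 7 (borrow)
  4-4-1 → 7 (borrow)
  1-0-1 → 0

0o77723350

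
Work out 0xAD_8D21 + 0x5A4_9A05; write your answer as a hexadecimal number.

0x6522726

Add column by column in base 16, right to left:
  1+5 = 6
  2+0 = 2
  D+A = 7 carry 1
  8+9+1 = 2 carry 1
  D+4+1 = 2 carry 1
  A+A+1 = 5 carry 1
  0+5+1 = 6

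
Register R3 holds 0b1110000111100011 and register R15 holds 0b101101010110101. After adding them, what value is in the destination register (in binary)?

Add column by column in base 2, right to left:
  1+1 = 0 carry 1
  1+0+1 = 0 carry 1
  0+1+1 = 0 carry 1
  0+0+1 = 1
  0+1 = 1
  1+1 = 0 carry 1
  1+0+1 = 0 carry 1
  1+1+1 = 1 carry 1
  1+0+1 = 0 carry 1
  0+1+1 = 0 carry 1
  0+0+1 = 1
  0+1 = 1
  0+1 = 1
  1+0 = 1
  1+1 = 0 carry 1
  1+0+1 = 0 carry 1
  final carry 1

0b10011110010011000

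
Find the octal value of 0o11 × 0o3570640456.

0o41477245236

Multiply each base-8 digit by 9, carrying:
  6×9 = 54 → write 6 carry 6
  5×9+6 = 51 → write 3 carry 6
  4×9+6 = 42 → write 2 carry 5
  0×9+5 = 5 → write 5
  4×9 = 36 → write 4 carry 4
  6×9+4 = 58 → write 2 carry 7
  0×9+7 = 7 → write 7
  7×9 = 63 → write 7 carry 7
  5×9+7 = 52 → write 4 carry 6
  3×9+6 = 33 → write 1 carry 4
  remaining carry: 4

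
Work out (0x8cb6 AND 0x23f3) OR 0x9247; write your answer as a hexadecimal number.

0x92f7

0x8cb6 AND 0x23f3 = 0x00b2.
Then OR with 0x9247.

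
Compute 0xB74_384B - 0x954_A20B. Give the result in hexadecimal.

0x21F9640

Subtract column by column in base 16:
  B-B → 0
  4-0 → 4
  8-2 → 6
  3-A → 9 (borrow)
  4-4-1 → F (borrow)
  7-5-1 → 1
  B-9 → 2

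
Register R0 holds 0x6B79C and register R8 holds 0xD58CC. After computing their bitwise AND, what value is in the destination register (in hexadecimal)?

0x4108C

AND each hex digit independently (no carries):
  6&D=4, B&5=1, 7&8=0, 9&C=8, C&C=C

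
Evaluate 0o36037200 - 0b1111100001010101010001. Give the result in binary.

0o36037200 = 0b11110000011111010000000 in binary.
Subtract column by column in base 2:
  0-1 → 1 (borrow)
  0-0-1 → 1 (borrow)
  0-0-1 → 1 (borrow)
  0-0-1 → 1 (borrow)
  0-1-1 → 0 (borrow)
  0-0-1 → 1 (borrow)
  0-1-1 → 0 (borrow)
  1-0-1 → 0
  0-1 → 1 (borrow)
  1-0-1 → 0
  1-1 → 0
  1-0 → 1
  1-1 → 0
  1-0 → 1
  0-0 → 0
  0-0 → 0
  0-0 → 0
  0-1 → 1 (borrow)
  0-1-1 → 0 (borrow)
  1-1-1 → 1 (borrow)
  1-1-1 → 1 (borrow)
  1-1-1 → 1 (borrow)
  1-0-1 → 0

0b1110100010100100101111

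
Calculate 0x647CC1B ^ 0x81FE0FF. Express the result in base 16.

XOR each hex digit independently (no carries):
  6^8=E, 4^1=5, 7^F=8, C^E=2, C^0=C, 1^F=E, B^F=4

0xE582CE4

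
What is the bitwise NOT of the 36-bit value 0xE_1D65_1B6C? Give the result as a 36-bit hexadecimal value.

0x1E29AE493

Each hex digit d becomes F−d:
  E→1, 1→E, D→2, 6→9, 5→A, 1→E, B→4, 6→9, C→3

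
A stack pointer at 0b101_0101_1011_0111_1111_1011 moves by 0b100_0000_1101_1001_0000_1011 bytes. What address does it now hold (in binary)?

0b100101101001000100000110

Add column by column in base 2, right to left:
  1+1 = 0 carry 1
  1+1+1 = 1 carry 1
  0+0+1 = 1
  1+1 = 0 carry 1
  1+0+1 = 0 carry 1
  1+0+1 = 0 carry 1
  1+0+1 = 0 carry 1
  1+0+1 = 0 carry 1
  1+1+1 = 1 carry 1
  1+0+1 = 0 carry 1
  1+0+1 = 0 carry 1
  0+1+1 = 0 carry 1
  1+1+1 = 1 carry 1
  1+0+1 = 0 carry 1
  0+1+1 = 0 carry 1
  1+1+1 = 1 carry 1
  1+0+1 = 0 carry 1
  0+0+1 = 1
  1+0 = 1
  0+0 = 0
  1+0 = 1
  0+0 = 0
  1+1 = 0 carry 1
  final carry 1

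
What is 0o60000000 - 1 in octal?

The trailing 7 digits are 0, so subtracting 1 borrows through: they become 7 and the next digit up decrements.

0o57777777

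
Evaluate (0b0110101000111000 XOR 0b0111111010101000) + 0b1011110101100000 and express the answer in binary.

First 0b0110101000111000 XOR 0b0111111010101000 = 0b0001010010010000.
Add column by column in base 2, right to left:
  0+0 = 0
  0+0 = 0
  0+0 = 0
  0+0 = 0
  1+0 = 1
  0+1 = 1
  0+1 = 1
  1+0 = 1
  0+1 = 1
  0+0 = 0
  1+1 = 0 carry 1
  0+1+1 = 0 carry 1
  1+1+1 = 1 carry 1
  0+1+1 = 0 carry 1
  0+0+1 = 1
  0+1 = 1

0b1101000111110000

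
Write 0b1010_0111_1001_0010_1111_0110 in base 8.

0o51711366

Group the bits in threes: 101 001 111 001 001 011 110 110 → 51711366.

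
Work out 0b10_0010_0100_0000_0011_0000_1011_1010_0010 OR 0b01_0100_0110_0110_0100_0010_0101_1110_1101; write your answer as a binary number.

OR bit by bit (1 where either bit is 1):
  1000100100000000110000101110100010
| 0101000110011001000010010111101101
= 1101100110011001110010111111101111

0b1101100110011001110010111111101111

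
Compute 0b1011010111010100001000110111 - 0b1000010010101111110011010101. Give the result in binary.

0b11000100100100010101100010

Subtract column by column in base 2:
  1-1 → 0
  1-0 → 1
  1-1 → 0
  0-0 → 0
  1-1 → 0
  1-0 → 1
  0-1 → 1 (borrow)
  0-1-1 → 0 (borrow)
  0-0-1 → 1 (borrow)
  1-0-1 → 0
  0-1 → 1 (borrow)
  0-1-1 → 0 (borrow)
  0-1-1 → 0 (borrow)
  0-1-1 → 0 (borrow)
  1-1-1 → 1 (borrow)
  0-1-1 → 0 (borrow)
  1-0-1 → 0
  0-1 → 1 (borrow)
  1-0-1 → 0
  1-1 → 0
  1-0 → 1
  0-0 → 0
  1-1 → 0
  0-0 → 0
  1-0 → 1
  1-0 → 1
  0-0 → 0
  1-1 → 0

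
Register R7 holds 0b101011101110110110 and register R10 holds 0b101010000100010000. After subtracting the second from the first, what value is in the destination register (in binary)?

Subtract column by column in base 2:
  0-0 → 0
  1-0 → 1
  1-0 → 1
  0-0 → 0
  1-1 → 0
  1-0 → 1
  0-0 → 0
  1-0 → 1
  1-1 → 0
  1-0 → 1
  0-0 → 0
  1-0 → 1
  1-0 → 1
  1-1 → 0
  0-0 → 0
  1-1 → 0
  0-0 → 0
  1-1 → 0

0b1101010100110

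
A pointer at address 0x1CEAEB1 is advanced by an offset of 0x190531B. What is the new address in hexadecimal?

0x35F01CC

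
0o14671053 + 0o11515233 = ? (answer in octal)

Add column by column in base 8, right to left:
  3+3 = 6
  5+3 = 0 carry 1
  0+2+1 = 3
  1+5 = 6
  7+1 = 0 carry 1
  6+5+1 = 4 carry 1
  4+1+1 = 6
  1+1 = 2

0o26406306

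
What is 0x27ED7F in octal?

0o11766577

Expand each hex digit to 4 bits: 2=0010 7=0111 E=1110 D=1101 7=0111 F=1111.
Group the bits in threes: 001 001 111 110 110 101 111 111 → 11766577.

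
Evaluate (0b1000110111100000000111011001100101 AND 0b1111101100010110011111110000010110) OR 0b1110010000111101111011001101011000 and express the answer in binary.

0b1110110100111101111111011101011100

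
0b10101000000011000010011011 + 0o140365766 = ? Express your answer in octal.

0o410416221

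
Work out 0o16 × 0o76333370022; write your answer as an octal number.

Multiply each base-8 digit by 14, carrying:
  2×14 = 28 → write 4 carry 3
  2×14+3 = 31 → write 7 carry 3
  0×14+3 = 3 → write 3
  0×14 = 0 → write 0
  7×14 = 98 → write 2 carry 12
  3×14+12 = 54 → write 6 carry 6
  3×14+6 = 48 → write 0 carry 6
  3×14+6 = 48 → write 0 carry 6
  3×14+6 = 48 → write 0 carry 6
  6×14+6 = 90 → write 2 carry 11
  7×14+11 = 109 → write 5 carry 13
  remaining carry: 15

0o1552000620374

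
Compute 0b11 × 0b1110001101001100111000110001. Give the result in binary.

0b101010100111100110101010010011

Multiply each base-2 digit by 3, carrying:
  1×3 = 3 → write 1 carry 1
  0×3+1 = 1 → write 1
  0×3 = 0 → write 0
  0×3 = 0 → write 0
  1×3 = 3 → write 1 carry 1
  1×3+1 = 4 → write 0 carry 2
  0×3+2 = 2 → write 0 carry 1
  0×3+1 = 1 → write 1
  0×3 = 0 → write 0
  1×3 = 3 → write 1 carry 1
  1×3+1 = 4 → write 0 carry 2
  1×3+2 = 5 → write 1 carry 2
  0×3+2 = 2 → write 0 carry 1
  0×3+1 = 1 → write 1
  1×3 = 3 → write 1 carry 1
  1×3+1 = 4 → write 0 carry 2
  0×3+2 = 2 → write 0 carry 1
  0×3+1 = 1 → write 1
  1×3 = 3 → write 1 carry 1
  0×3+1 = 1 → write 1
  1×3 = 3 → write 1 carry 1
  1×3+1 = 4 → write 0 carry 2
  0×3+2 = 2 → write 0 carry 1
  0×3+1 = 1 → write 1
  0×3 = 0 → write 0
  1×3 = 3 → write 1 carry 1
  1×3+1 = 4 → write 0 carry 2
  1×3+2 = 5 → write 1 carry 2
  remaining carry: 10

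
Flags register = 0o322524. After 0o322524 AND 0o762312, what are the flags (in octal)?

0o322100

AND each oct digit independently (no carries):
  3&7=3, 2&6=2, 2&2=2, 5&3=1, 2&1=0, 4&2=0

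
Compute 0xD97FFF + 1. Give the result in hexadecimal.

0xD98000

The trailing 3 digits are F (max in base 16), so adding 1 cascades: they roll to 0 and the next digit up increments.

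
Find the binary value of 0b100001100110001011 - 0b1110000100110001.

0b10011100001011010

Subtract column by column in base 2:
  1-1 → 0
  1-0 → 1
  0-0 → 0
  1-0 → 1
  0-1 → 1 (borrow)
  0-1-1 → 0 (borrow)
  0-0-1 → 1 (borrow)
  1-0-1 → 0
  1-1 → 0
  0-0 → 0
  0-0 → 0
  1-0 → 1
  1-0 → 1
  0-1 → 1 (borrow)
  0-1-1 → 0 (borrow)
  0-1-1 → 0 (borrow)
  0-0-1 → 1 (borrow)
  1-0-1 → 0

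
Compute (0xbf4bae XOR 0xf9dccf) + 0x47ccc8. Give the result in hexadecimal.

0x8e6429

First 0xbf4bae XOR 0xf9dccf = 0x469761.
Add column by column in base 16, right to left:
  1+8 = 9
  6+c = 2 carry 1
  7+c+1 = 4 carry 1
  9+c+1 = 6 carry 1
  6+7+1 = e
  4+4 = 8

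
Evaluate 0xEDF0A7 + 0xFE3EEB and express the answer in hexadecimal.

0x1EC2F92

Add column by column in base 16, right to left:
  7+B = 2 carry 1
  A+E+1 = 9 carry 1
  0+E+1 = F
  F+3 = 2 carry 1
  D+E+1 = C carry 1
  E+F+1 = E carry 1
  final carry 1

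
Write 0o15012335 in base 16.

0x3414dd

Each octal digit is 3 bits: 1=001 5=101 0=000 1=001 2=010 3=011 3=011 5=101.
Group the bits into nibbles: 0011 0100 0001 0100 1101 1101 → 3414dd.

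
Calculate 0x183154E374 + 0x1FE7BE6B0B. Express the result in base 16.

0x3819134E7F

Add column by column in base 16, right to left:
  4+B = F
  7+0 = 7
  3+B = E
  E+6 = 4 carry 1
  4+E+1 = 3 carry 1
  5+B+1 = 1 carry 1
  1+7+1 = 9
  3+E = 1 carry 1
  8+F+1 = 8 carry 1
  1+1+1 = 3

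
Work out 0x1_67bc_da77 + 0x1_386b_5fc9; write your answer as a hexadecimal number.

Add column by column in base 16, right to left:
  7+9 = 0 carry 1
  7+c+1 = 4 carry 1
  a+f+1 = a carry 1
  d+5+1 = 3 carry 1
  c+b+1 = 8 carry 1
  b+6+1 = 2 carry 1
  7+8+1 = 0 carry 1
  6+3+1 = a
  1+1 = 2

0x2a0283a40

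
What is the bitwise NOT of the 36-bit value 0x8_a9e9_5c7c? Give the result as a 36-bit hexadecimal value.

0x75616a383

Each hex digit d becomes f−d:
  8→7, a→5, 9→6, e→1, 9→6, 5→a, c→3, 7→8, c→3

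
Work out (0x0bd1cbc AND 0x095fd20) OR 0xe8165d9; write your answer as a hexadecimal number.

0xe957df9

0x0bd1cbc AND 0x095fd20 = 0x0951c20.
Then OR with 0xe8165d9.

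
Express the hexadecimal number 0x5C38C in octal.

Expand each hex digit to 4 bits: 5=0101 C=1100 3=0011 8=1000 C=1100.
Group the bits in threes: 001 011 100 001 110 001 100 → 1341614.

0o1341614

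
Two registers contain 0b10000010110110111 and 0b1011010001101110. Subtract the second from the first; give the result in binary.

Subtract column by column in base 2:
  1-0 → 1
  1-1 → 0
  1-1 → 0
  0-1 → 1 (borrow)
  1-0-1 → 0
  1-1 → 0
  0-1 → 1 (borrow)
  1-0-1 → 0
  1-0 → 1
  0-0 → 0
  1-1 → 0
  0-0 → 0
  0-1 → 1 (borrow)
  0-1-1 → 0 (borrow)
  0-0-1 → 1 (borrow)
  0-1-1 → 0 (borrow)
  1-0-1 → 0

0b101000101001001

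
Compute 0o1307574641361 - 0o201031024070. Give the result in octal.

0o1106543615271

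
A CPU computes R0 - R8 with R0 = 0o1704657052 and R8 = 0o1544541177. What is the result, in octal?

Subtract column by column in base 8:
  2-7 → 3 (borrow)
  5-7-1 → 5 (borrow)
  0-1-1 → 6 (borrow)
  7-1-1 → 5
  5-4 → 1
  6-5 → 1
  4-4 → 0
  0-4 → 4 (borrow)
  7-5-1 → 1
  1-1 → 0

0o140115653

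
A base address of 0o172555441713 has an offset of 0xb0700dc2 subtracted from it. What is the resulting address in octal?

0o144521433011

0xb0700dc2 = 0o26034006702 in octal.
Subtract column by column in base 8:
  3-2 → 1
  1-0 → 1
  7-7 → 0
  1-6 → 3 (borrow)
  4-0-1 → 3
  4-0 → 4
  5-4 → 1
  5-3 → 2
  5-0 → 5
  2-6 → 4 (borrow)
  7-2-1 → 4
  1-0 → 1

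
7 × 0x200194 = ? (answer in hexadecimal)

0xe00b0c

Multiply each base-16 digit by 7, carrying:
  4×7 = 28 → write c carry 1
  9×7+1 = 64 → write 0 carry 4
  1×7+4 = 11 → write b
  0×7 = 0 → write 0
  0×7 = 0 → write 0
  2×7 = 14 → write e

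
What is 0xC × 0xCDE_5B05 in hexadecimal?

Multiply each base-16 digit by 12, carrying:
  5×12 = 60 → write C carry 3
  0×12+3 = 3 → write 3
  B×12 = 132 → write 4 carry 8
  5×12+8 = 68 → write 4 carry 4
  E×12+4 = 172 → write C carry 10
  D×12+10 = 166 → write 6 carry 10
  C×12+10 = 154 → write A carry 9
  remaining carry: 9

0x9A6C443C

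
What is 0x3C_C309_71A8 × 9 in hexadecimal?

Multiply each base-16 digit by 9, carrying:
  8×9 = 72 → write 8 carry 4
  A×9+4 = 94 → write E carry 5
  1×9+5 = 14 → write E
  7×9 = 63 → write F carry 3
  9×9+3 = 84 → write 4 carry 5
  0×9+5 = 5 → write 5
  3×9 = 27 → write B carry 1
  C×9+1 = 109 → write D carry 6
  C×9+6 = 114 → write 2 carry 7
  3×9+7 = 34 → write 2 carry 2
  remaining carry: 2

0x222DB54FEE8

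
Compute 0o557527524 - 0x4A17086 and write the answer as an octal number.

0x4A17086 = 0o450270206 in octal.
Subtract column by column in base 8:
  4-6 → 6 (borrow)
  2-0-1 → 1
  5-2 → 3
  7-0 → 7
  2-7 → 3 (borrow)
  5-2-1 → 2
  7-0 → 7
  5-5 → 0
  5-4 → 1

0o107237316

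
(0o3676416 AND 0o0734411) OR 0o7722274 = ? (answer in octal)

0o3676416 AND 0o0734411 = 0o0634410.
Then OR with 0o7722274.

0o7736674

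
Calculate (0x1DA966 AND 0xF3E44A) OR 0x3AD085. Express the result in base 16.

0x1DA966 AND 0xF3E44A = 0x11A042.
Then OR with 0x3AD085.

0x3BF0C7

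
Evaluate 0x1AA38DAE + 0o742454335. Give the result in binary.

0x1AA38DAE = 0b11010101000111000110110101110 in binary.
0o742454335 = 0b111100010100101100011011101 in binary.
Add column by column in base 2, right to left:
  0+1 = 1
  1+0 = 1
  1+1 = 0 carry 1
  1+1+1 = 1 carry 1
  0+1+1 = 0 carry 1
  1+0+1 = 0 carry 1
  0+1+1 = 0 carry 1
  1+1+1 = 1 carry 1
  1+0+1 = 0 carry 1
  0+0+1 = 1
  1+0 = 1
  1+1 = 0 carry 1
  0+1+1 = 0 carry 1
  0+0+1 = 1
  0+1 = 1
  1+0 = 1
  1+0 = 1
  1+1 = 0 carry 1
  0+0+1 = 1
  0+1 = 1
  0+0 = 0
  1+0 = 1
  0+0 = 0
  1+1 = 0 carry 1
  0+1+1 = 0 carry 1
  1+1+1 = 1 carry 1
  0+1+1 = 0 carry 1
  1+0+1 = 0 carry 1
  1+0+1 = 0 carry 1
  final carry 1

0b100010001011011110011010001011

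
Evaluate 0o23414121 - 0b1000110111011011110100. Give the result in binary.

0o23414121 = 0b10011100001100001010001 in binary.
Subtract column by column in base 2:
  1-0 → 1
  0-0 → 0
  0-1 → 1 (borrow)
  0-0-1 → 1 (borrow)
  1-1-1 → 1 (borrow)
  0-1-1 → 0 (borrow)
  1-1-1 → 1 (borrow)
  0-1-1 → 0 (borrow)
  0-0-1 → 1 (borrow)
  0-1-1 → 0 (borrow)
  0-1-1 → 0 (borrow)
  1-0-1 → 0
  1-1 → 0
  0-1 → 1 (borrow)
  0-1-1 → 0 (borrow)
  0-0-1 → 1 (borrow)
  0-1-1 → 0 (borrow)
  1-1-1 → 1 (borrow)
  1-0-1 → 0
  1-0 → 1
  0-0 → 0
  0-1 → 1 (borrow)
  1-0-1 → 0

0b1010101010000101011101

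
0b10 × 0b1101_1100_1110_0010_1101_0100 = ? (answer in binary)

Multiply each base-2 digit by 2, carrying:
  0×2 = 0 → write 0
  0×2 = 0 → write 0
  1×2 = 2 → write 0 carry 1
  0×2+1 = 1 → write 1
  1×2 = 2 → write 0 carry 1
  0×2+1 = 1 → write 1
  1×2 = 2 → write 0 carry 1
  1×2+1 = 3 → write 1 carry 1
  0×2+1 = 1 → write 1
  1×2 = 2 → write 0 carry 1
  0×2+1 = 1 → write 1
  0×2 = 0 → write 0
  0×2 = 0 → write 0
  1×2 = 2 → write 0 carry 1
  1×2+1 = 3 → write 1 carry 1
  1×2+1 = 3 → write 1 carry 1
  0×2+1 = 1 → write 1
  0×2 = 0 → write 0
  1×2 = 2 → write 0 carry 1
  1×2+1 = 3 → write 1 carry 1
  1×2+1 = 3 → write 1 carry 1
  0×2+1 = 1 → write 1
  1×2 = 2 → write 0 carry 1
  1×2+1 = 3 → write 1 carry 1
  remaining carry: 1

0b1101110011100010110101000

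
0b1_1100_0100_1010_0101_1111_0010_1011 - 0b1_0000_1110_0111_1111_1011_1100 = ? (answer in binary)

0b11011001110111101111101101111

Subtract column by column in base 2:
  1-0 → 1
  1-0 → 1
  0-1 → 1 (borrow)
  1-1-1 → 1 (borrow)
  0-1-1 → 0 (borrow)
  1-1-1 → 1 (borrow)
  0-0-1 → 1 (borrow)
  0-1-1 → 0 (borrow)
  1-1-1 → 1 (borrow)
  1-1-1 → 1 (borrow)
  1-1-1 → 1 (borrow)
  1-1-1 → 1 (borrow)
  1-1-1 → 1 (borrow)
  0-1-1 → 0 (borrow)
  1-1-1 → 1 (borrow)
  0-0-1 → 1 (borrow)
  0-0-1 → 1 (borrow)
  1-1-1 → 1 (borrow)
  0-1-1 → 0 (borrow)
  1-1-1 → 1 (borrow)
  0-0-1 → 1 (borrow)
  0-0-1 → 1 (borrow)
  1-0-1 → 0
  0-0 → 0
  0-1 → 1 (borrow)
  0-0-1 → 1 (borrow)
  1-0-1 → 0
  1-0 → 1
  1-0 → 1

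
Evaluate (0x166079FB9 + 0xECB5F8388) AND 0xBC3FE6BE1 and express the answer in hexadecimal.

0x1662341

Add column by column in base 16, right to left:
  9+8 = 1 carry 1
  B+8+1 = 4 carry 1
  F+3+1 = 3 carry 1
  9+8+1 = 2 carry 1
  7+F+1 = 7 carry 1
  0+5+1 = 6
  6+B = 1 carry 1
  6+C+1 = 3 carry 1
  1+E+1 = 0 carry 1
  final carry 1
Sum = 0x1031672341; now AND with 0xBC3FE6BE1:
  1&0=0, 0&B=0, 3&C=0, 1&3=1, 6&F=6, 7&E=6, 2&6=2, 3&B=3, 4&E=4, 1&1=1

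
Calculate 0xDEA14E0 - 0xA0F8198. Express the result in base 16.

0x3DA9348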